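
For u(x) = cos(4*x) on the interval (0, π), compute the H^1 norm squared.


||u||_{H^1(0,π)}^2 = 17*π/2

u'(x) = -4*sin(4*x).
Expand u² and (u')² and integrate term by term on (0, π), using: for integers n ≥ 1, ∫_0^π sin²(nx) dx = ∫_0^π cos²(nx) dx = π/2; for n ≠ n', ∫_0^π sin(nx)sin(n'x) dx = ∫_0^π cos(nx)cos(n'x) dx = 0; and by product-to-sum, ∫_0^π sin(nx)cos(n'x) dx = ½∫_0^π [sin((n+n')x) + sin((n−n')x)] dx, which is 0 when n+n' is even and 2n/(n²−n'²) when n+n' is odd (it need not vanish on (0, π)).
  u² squared terms: (1)²·∫cos(4x)² dx = 1·π/2 = π/2.
  So ∫_0^π u² dx = π/2.
  (u')² squared terms: (-4)²·∫sin(4x)² dx = 16·π/2 = 8*π.
  So ∫_0^π (u')² dx = 8*π.
||u||_{H^1}^2 = (π/2) + (8*π) = 17*π/2.


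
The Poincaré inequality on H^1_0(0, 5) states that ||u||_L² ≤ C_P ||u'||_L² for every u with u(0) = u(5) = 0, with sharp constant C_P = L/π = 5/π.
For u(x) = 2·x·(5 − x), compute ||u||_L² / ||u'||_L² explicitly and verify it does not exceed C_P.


||u||_L² / ||u'||_L² = sqrt(10)/2 < C_P = 5/π.

u(x) = 2·x·(5 − x), so u'(x) = 10 - 4*x.
u(x) = 2·x·(5 − x) vanishes at x = 0 and x = 5, so u ∈ H^1_0(0, 5). Differentiate via the product rule and integrate the resulting polynomials term by term.
  ∫_0^5 u² dx = ∫_0^5 (4*x^4 - 40*x^3 + 100*x^2) dx. Term by term:
    ∫_0^5 4*x^4 dx = 2500;  ∫_0^5 -40*x^3 dx = -6250;  ∫_0^5 100*x^2 dx = 12500/3.
  Sum: 2500 − 6250 + 12500/3 = 1250/3.
  ∫_0^5 (u')² dx = ∫_0^5 (16*x^2 - 80*x + 100) dx. Term by term:
    ∫_0^5 16*x^2 dx = 2000/3;  ∫_0^5 -80*x dx = -1000;  ∫_0^5 100 dx = 500.
  Sum: 2000/3 − 1000 + 500 = 500/3.
∫_0^5 u² dx = 1250/3, so ||u||_L² = 25*sqrt(6)/3.
∫_0^5 (u')² dx = 500/3, so ||u'||_L² = 10*sqrt(15)/3.
Ratio ||u||_L² / ||u'||_L² = sqrt(10)/2.
Sharp Poincaré constant on H^1_0(0, 5) is C_P = L/π = 5/π, achieved by sin(π/5·x).
A polynomial bump cannot attain the sharp Poincaré constant (only the first sine eigenfunction does), so the ratio is strictly less than C_P, consistent with ||u||_L² ≤ C_P ||u'||_L².


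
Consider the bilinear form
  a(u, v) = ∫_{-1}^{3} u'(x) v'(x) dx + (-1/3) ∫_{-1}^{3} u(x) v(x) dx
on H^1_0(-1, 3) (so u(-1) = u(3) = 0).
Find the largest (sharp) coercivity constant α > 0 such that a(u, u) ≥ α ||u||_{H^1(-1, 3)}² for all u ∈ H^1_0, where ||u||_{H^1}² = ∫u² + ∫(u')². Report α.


α = (-16/3 + π^2)/(π^2 + 16)

Coercivity of a(·,·) on H^1_0(-1, 3) means a(u, u) ≥ α ||u||_{H^1}² for every u ∈ H^1_0.
The interval has length L = 4, and Poincaré/coercivity depend only on L. Here a(u, u) = ∫(u')² + (-1/3)·∫u².
Here c = -1/3 < 0 with |c| < (π/L)² = π^2/16, so coercivity still holds. The condition a(u,u) ≥ α||u||_{H^1}² reads (1−α)∫(u')² ≥ (α−c)∫u². Any admissible α is ≤ 1 (rapidly oscillating u have ∫u²/∫(u')² → 0), and α = 1 would force 0 ≥ (1−c)∫u², impossible since c < 1; so 1−α > 0. By the sharp Poincaré inequality on H^1_0 of an interval of length L, ∫(u')² ≥ (π/L)²∫u² with equality for the first sine mode sin(π(x−x₀)/L) (x₀ the left endpoint), so the inequality holds for all u iff (1−α)(π/L)² ≥ α − c, i.e. α ≤ ((π/L)² + c)/((π/L)² + 1) = (1 + c(L/π)²)/(1 + (L/π)²). (Direct route, valid since c ≤ 0: Poincaré gives c∫u² ≥ c(L/π)²∫(u')², so a(u,u) ≥ (1 + c(L/π)²)∫(u')², while ||u||_{H^1}² ≤ (1 + (L/π)²)∫(u')²; dividing yields the same α.) With (π/L)² = π^2/16 and c = -1/3, the largest admissible constant is α = ((π/L)² + c)/((π/L)² + 1).
Simplifying, α = (-16/3 + π^2)/(π^2 + 16).


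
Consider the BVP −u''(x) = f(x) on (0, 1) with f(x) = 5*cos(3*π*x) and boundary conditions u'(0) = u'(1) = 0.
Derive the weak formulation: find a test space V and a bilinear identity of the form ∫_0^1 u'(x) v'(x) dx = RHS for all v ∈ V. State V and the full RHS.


V = H^1(0, 1) (no boundary constraint on v; u is determined up to an additive constant); weak form: ∫_0^1 u'v' dx = ∫_0^1 (5*cos(3*π*x)) v dx for all v ∈ V.

Multiply both sides by a test function v and integrate from 0 to 1:
  ∫_0^1 −u''(x) v(x) dx = ∫_0^1 f(x) v(x) dx.
Integrate the LHS by parts once:
  ∫_0^1 −u'' v dx = −[u'(x) v(x)]_0^1 + ∫_0^1 u'(x) v'(x) dx.
Thus ∫_0^1 u'(x) v'(x) dx = ∫_0^1 f(x) v(x) dx + [u'(x) v(x)]_0^1.
Choose V so that boundary terms are either known or forced to vanish.
u has homogeneous Neumann: u'(0) = u'(1) = 0. So [u' v]_0^1 = 0·v(1) − 0·v(0) = 0 for any v; take V = H^1(0, 1).
Weak formulation: find u (satisfying any essential BC) such that ∫_0^1 u'(x) v'(x) dx = ∫_0^1 f v dx for all v ∈ V (homogeneous Neumann, so boundary terms vanish).
Substituting f(x) = 5*cos(3*π*x), the right-hand side is ∫_0^1 (5*cos(3*π*x)) v dx.
Compatibility check (pure Neumann): taking v ≡ 1 ∈ V gives 0 = ∫_0^1 f dx + (0) − (0), i.e. ∫_0^1 f dx must equal u'(0) − u'(1) = 0. Indeed ∫_0^1 (5*cos(3*π*x)) dx = 0, so the data are compatible. The solution is then unique only up to an additive constant (fix it e.g. by requiring ∫_0^1 u dx = 0).


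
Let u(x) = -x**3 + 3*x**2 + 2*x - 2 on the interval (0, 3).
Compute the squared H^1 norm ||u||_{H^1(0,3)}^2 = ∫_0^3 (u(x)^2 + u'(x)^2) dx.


||u||_{H^1}^2 = 3459/35

The H^1 norm (squared) on an interval (0, L) is
  ||u||_{H^1}^2 = ∫_0^L u(x)^2 dx + ∫_0^L u'(x)^2 dx.
Compute u'(x) = -3*x**2 + 6*x + 2.
Then u(x)^2 = x**6 - 6*x**5 + 5*x**4 + 16*x**3 - 8*x**2 - 8*x + 4 and u'(x)^2 = 9*x**4 - 36*x**3 + 24*x**2 + 24*x + 4.
Integrate each monomial from 0 to 3 using ∫_0^3 c·x^n dx = c·3^(n+1)/(n+1):
  ∫_0^3 u(x)^2 dx = ∫_0^3 (x^6 - 6*x^5 + 5*x^4 + 16*x^3 - 8*x^2 - 8*x + 4) dx. Term by term:
    ∫_0^3 x^6 dx = 2187/7;  ∫_0^3 -6*x^5 dx = -729;  ∫_0^3 5*x^4 dx = 243;
    ∫_0^3 16*x^3 dx = 324;  ∫_0^3 -8*x^2 dx = -72;  ∫_0^3 -8*x dx = -36;
    ∫_0^3 4 dx = 12.
  Sum: 2187/7 − 729 + 243 + 324 − 72 − 36 + 12 = 381/7.
  ∫_0^3 u'(x)^2 dx = ∫_0^3 (9*x^4 - 36*x^3 + 24*x^2 + 24*x + 4) dx. Term by term:
    ∫_0^3 9*x^4 dx = 2187/5;  ∫_0^3 -36*x^3 dx = -729;  ∫_0^3 24*x^2 dx = 216;
    ∫_0^3 24*x dx = 108;  ∫_0^3 4 dx = 12.
  Sum: 2187/5 − 729 + 216 + 108 + 12 = 222/5.
Adding: ||u||_{H^1}^2 = 381/7 + 222/5 = 3459/35.


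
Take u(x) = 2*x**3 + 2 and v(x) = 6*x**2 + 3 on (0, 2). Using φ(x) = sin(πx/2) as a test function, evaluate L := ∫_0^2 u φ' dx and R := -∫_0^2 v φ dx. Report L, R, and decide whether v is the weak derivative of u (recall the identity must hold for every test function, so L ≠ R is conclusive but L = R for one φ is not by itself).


LHS = -48/π + 192/π^3, RHS = -60/π + 192/π^3. No, v is not the weak derivative of u.

u(x) = 2*x**3 + 2, classical derivative u'(x) = 6*x**2.
φ(x) = sin(πx/2), so φ'(x) = π*cos(π*x/2)/2.
Note φ(0) = φ(2) = 0, so the boundary term u·φ vanishes.
LHS = ∫_0^2 u(x) φ'(x) dx = ∫_0^2 (π*x^3*cos(π*x/2) + π*cos(π*x/2)) dx. Term by term:
  ∫_0^2 π*cos(π*x/2) dx = 0;  ∫_0^2 π*x^3*cos(π*x/2) dx = -48/π + 192/π^3.
Sum: 0 + -48/π + 192/π^3 = -48/π + 192/π^3.
So LHS = -48/π + 192/π^3.
∫_0^2 v(x) φ(x) dx = ∫_0^2 (6*x^2*sin(π*x/2) + 3*sin(π*x/2)) dx. Term by term:
  ∫_0^2 3*sin(π*x/2) dx = 12/π;  ∫_0^2 6*x^2*sin(π*x/2) dx = -192/π^3 + 48/π.
Sum: 12/π + -192/π^3 + 48/π = -192/π^3 + 60/π.
So RHS = -∫_0^2 v(x) φ(x) dx = -60/π + 192/π^3.
LHS − RHS = 12/π ≠ 0, so the identity fails.
(For a valid weak derivative the identity must hold for EVERY test function, in particular this one. The failure shows v is NOT the weak derivative of u.)
Correct weak derivative would be u'(x) = 6*x**2.


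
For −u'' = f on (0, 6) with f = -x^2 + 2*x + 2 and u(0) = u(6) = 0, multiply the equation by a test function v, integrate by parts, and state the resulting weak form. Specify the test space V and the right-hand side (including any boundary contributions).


V = H^1_0(0, 6) (so v(0) = v(6) = 0); weak form: ∫_0^6 u'v' dx = ∫_0^6 (-x^2 + 2*x + 2) v dx for all v ∈ V.

Multiply both sides by a test function v and integrate from 0 to 6:
  ∫_0^6 −u''(x) v(x) dx = ∫_0^6 f(x) v(x) dx.
Integrate the LHS by parts once:
  ∫_0^6 −u'' v dx = −[u'(x) v(x)]_0^6 + ∫_0^6 u'(x) v'(x) dx.
Thus ∫_0^6 u'(x) v'(x) dx = ∫_0^6 f(x) v(x) dx + [u'(x) v(x)]_0^6.
Choose V so that boundary terms are either known or forced to vanish.
u is Dirichlet: u(0) = u(6) = 0. Let V = H^1_0(0, 6); then v(0) = v(6) = 0, and [u' v]_0^6 = 0.
Weak formulation: find u (satisfying any essential BC) such that ∫_0^6 u'(x) v'(x) dx = ∫_0^6 f v dx for all v ∈ V.
Substituting f(x) = -x^2 + 2*x + 2, the right-hand side is ∫_0^6 (-x^2 + 2*x + 2) v dx.


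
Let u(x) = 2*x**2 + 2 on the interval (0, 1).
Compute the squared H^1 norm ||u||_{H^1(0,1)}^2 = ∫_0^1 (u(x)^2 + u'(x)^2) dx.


||u||_{H^1}^2 = 64/5

The H^1 norm (squared) on an interval (0, L) is
  ||u||_{H^1}^2 = ∫_0^L u(x)^2 dx + ∫_0^L u'(x)^2 dx.
Compute u'(x) = 4*x.
Then u(x)^2 = 4*x**4 + 8*x**2 + 4 and u'(x)^2 = 16*x**2.
Integrate each monomial from 0 to 1 using ∫_0^1 c·x^n dx = c·1^(n+1)/(n+1):
  ∫_0^1 u(x)^2 dx = ∫_0^1 (4*x^4 + 8*x^2 + 4) dx. Term by term:
    ∫_0^1 4*x^4 dx = 4/5;  ∫_0^1 8*x^2 dx = 8/3;  ∫_0^1 4 dx = 4.
  Sum: 4/5 + 8/3 + 4 = 112/15.
  ∫_0^1 u'(x)^2 dx = ∫_0^1 (16*x^2) dx. Term by term:
    ∫_0^1 16*x^2 dx = 16/3.
Adding: ||u||_{H^1}^2 = 112/15 + 16/3 = 64/5.


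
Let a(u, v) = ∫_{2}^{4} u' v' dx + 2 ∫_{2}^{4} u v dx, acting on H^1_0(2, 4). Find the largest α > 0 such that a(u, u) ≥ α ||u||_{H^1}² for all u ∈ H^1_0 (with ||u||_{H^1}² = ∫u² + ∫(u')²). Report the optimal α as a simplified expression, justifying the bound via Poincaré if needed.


α = 1

Coercivity of a(·,·) on H^1_0(2, 4) means a(u, u) ≥ α ||u||_{H^1}² for every u ∈ H^1_0.
The interval has length L = 2, and Poincaré/coercivity depend only on L. Here a(u, u) = ∫(u')² + (2)·∫u².
Here c = 2 ≥ 1, so a(u,u) = ∫(u')² + c∫u² ≥ ∫(u')² + ∫u² = ||u||_{H^1}², i.e. α = 1 works. No larger α is possible: a(u,u) ≥ α||u||_{H^1}² means (1−α)∫(u')² ≥ (α−c)∫u², and for the modes u_n = sin(nπ(x−x₀)/L) (x₀ the left endpoint) one has ∫u_n²/∫(u_n')² = (L/(nπ))² → 0, so a(u_n,u_n)/||u_n||_{H^1}² → 1. Hence the optimal constant is α = 1.
Therefore α = 1.


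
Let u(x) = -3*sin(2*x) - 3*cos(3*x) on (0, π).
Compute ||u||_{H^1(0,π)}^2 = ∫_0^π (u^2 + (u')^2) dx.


||u||_{H^1(0,π)}^2 = -144 + 135*π/2

u'(x) = 9*sin(3*x) - 6*cos(2*x).
Expand u² and (u')² and integrate term by term on (0, π), using: for integers n ≥ 1, ∫_0^π sin²(nx) dx = ∫_0^π cos²(nx) dx = π/2; for n ≠ n', ∫_0^π sin(nx)sin(n'x) dx = ∫_0^π cos(nx)cos(n'x) dx = 0; and by product-to-sum, ∫_0^π sin(nx)cos(n'x) dx = ½∫_0^π [sin((n+n')x) + sin((n−n')x)] dx, which is 0 when n+n' is even and 2n/(n²−n'²) when n+n' is odd (it need not vanish on (0, π)).
  u² squared terms: (-3)²·∫cos(3x)² dx = 9·π/2 = 9*π/2;  (-3)²·∫sin(2x)² dx = 9·π/2 = 9*π/2.
  u² cross terms: 2·(-3)·(-3)·∫cos(3x)·sin(2x) dx = 18·(-4/5) = -72/5.
  So ∫_0^π u² dx = 9*π/2 + 9*π/2 − 72/5 = -72/5 + 9*π.
  (u')² squared terms: (-6)²·∫cos(2x)² dx = 36·π/2 = 18*π;  (9)²·∫sin(3x)² dx = 81·π/2 = 81*π/2.
  (u')² cross terms: 2·(-6)·(9)·∫cos(2x)·sin(3x) dx = -108·(6/5) = -648/5.
  So ∫_0^π (u')² dx = 18*π + 81*π/2 − 648/5 = -648/5 + 117*π/2.
||u||_{H^1}^2 = (-72/5 + 9*π) + (-648/5 + 117*π/2) = -144 + 135*π/2.


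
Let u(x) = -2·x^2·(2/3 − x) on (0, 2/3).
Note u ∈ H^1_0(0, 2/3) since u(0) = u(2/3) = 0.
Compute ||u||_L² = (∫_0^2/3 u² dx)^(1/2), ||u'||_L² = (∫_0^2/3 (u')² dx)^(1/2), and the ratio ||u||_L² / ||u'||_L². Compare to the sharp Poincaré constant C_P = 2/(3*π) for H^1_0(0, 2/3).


||u||_L² / ||u'||_L² = sqrt(14)/21 < C_P = 2/(3*π).

u(x) = -2·x^2·(2/3 − x), so u'(x) = 2*x*(9*x - 4)/3.
u(x) = -2·x^2·(2/3 − x) vanishes at x = 0 and x = 2/3, so u ∈ H^1_0(0, 2/3). Differentiate via the product rule and integrate the resulting polynomials term by term.
  ∫_0^2/3 u² dx = ∫_0^2/3 (4*x^6 - 16*x^5/3 + 16*x^4/9) dx. Term by term:
    ∫_0^2/3 4*x^6 dx = 512/15309;  ∫_0^2/3 -16*x^5/3 dx = -512/6561;  ∫_0^2/3 16*x^4/9 dx = 512/10935.
  Sum: 512/15309 − 512/6561 + 512/10935 = 512/229635.
  ∫_0^2/3 (u')² dx = ∫_0^2/3 (36*x^4 - 32*x^3 + 64*x^2/9) dx. Term by term:
    ∫_0^2/3 36*x^4 dx = 128/135;  ∫_0^2/3 -32*x^3 dx = -128/81;  ∫_0^2/3 64*x^2/9 dx = 512/729.
  Sum: 128/135 − 128/81 + 512/729 = 256/3645.
∫_0^2/3 u² dx = 512/229635, so ||u||_L² = 16*sqrt(70)/2835.
∫_0^2/3 (u')² dx = 256/3645, so ||u'||_L² = 16*sqrt(5)/135.
Ratio ||u||_L² / ||u'||_L² = sqrt(14)/21.
Sharp Poincaré constant on H^1_0(0, 2/3) is C_P = L/π = 2/(3*π), achieved by sin(3*π/2·x).
A polynomial bump cannot attain the sharp Poincaré constant (only the first sine eigenfunction does), so the ratio is strictly less than C_P, consistent with ||u||_L² ≤ C_P ||u'||_L².


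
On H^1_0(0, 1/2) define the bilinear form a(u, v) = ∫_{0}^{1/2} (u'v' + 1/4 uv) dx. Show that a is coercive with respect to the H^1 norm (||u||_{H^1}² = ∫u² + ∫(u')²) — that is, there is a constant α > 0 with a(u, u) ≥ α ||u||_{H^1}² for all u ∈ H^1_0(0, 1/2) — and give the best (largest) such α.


α = (1 + 16*π^2)/(4*(1 + 4*π^2))

Coercivity of a(·,·) on H^1_0(0, 1/2) means a(u, u) ≥ α ||u||_{H^1}² for every u ∈ H^1_0.
The interval has length L = 1/2, and Poincaré/coercivity depend only on L. Here a(u, u) = ∫(u')² + (1/4)·∫u².
Here 0 < c = 1/4 < 1. The condition a(u,u) ≥ α||u||_{H^1}² reads (1−α)∫(u')² ≥ (α−c)∫u². Any admissible α is ≤ 1 (rapidly oscillating u have ∫u²/∫(u')² → 0), and α = 1 would force 0 ≥ (1−c)∫u², impossible since c < 1; so 1−α > 0. By the sharp Poincaré inequality on H^1_0 of an interval of length L, ∫(u')² ≥ (π/L)²∫u² with equality for the first sine mode sin(π(x−x₀)/L) (x₀ the left endpoint), so the inequality holds for all u iff (1−α)(π/L)² ≥ α − c, i.e. α ≤ ((π/L)² + c)/((π/L)² + 1) = (1 + c(L/π)²)/(1 + (L/π)²). With (π/L)² = 4*π^2 and c = 1/4, the largest admissible constant is α = ((π/L)² + c)/((π/L)² + 1).
Simplifying, α = (1 + 16*π^2)/(4*(1 + 4*π^2)).


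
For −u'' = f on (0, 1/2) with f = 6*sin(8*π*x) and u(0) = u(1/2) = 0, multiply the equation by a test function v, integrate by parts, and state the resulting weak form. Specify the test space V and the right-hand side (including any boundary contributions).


V = H^1_0(0, 1/2) (so v(0) = v(1/2) = 0); weak form: ∫_0^1/2 u'v' dx = ∫_0^1/2 (6*sin(8*π*x)) v dx for all v ∈ V.

Multiply both sides by a test function v and integrate from 0 to 1/2:
  ∫_0^1/2 −u''(x) v(x) dx = ∫_0^1/2 f(x) v(x) dx.
Integrate the LHS by parts once:
  ∫_0^1/2 −u'' v dx = −[u'(x) v(x)]_0^1/2 + ∫_0^1/2 u'(x) v'(x) dx.
Thus ∫_0^1/2 u'(x) v'(x) dx = ∫_0^1/2 f(x) v(x) dx + [u'(x) v(x)]_0^1/2.
Choose V so that boundary terms are either known or forced to vanish.
u is Dirichlet: u(0) = u(1/2) = 0. Let V = H^1_0(0, 1/2); then v(0) = v(1/2) = 0, and [u' v]_0^1/2 = 0.
Weak formulation: find u (satisfying any essential BC) such that ∫_0^1/2 u'(x) v'(x) dx = ∫_0^1/2 f v dx for all v ∈ V.
Substituting f(x) = 6*sin(8*π*x), the right-hand side is ∫_0^1/2 (6*sin(8*π*x)) v dx.


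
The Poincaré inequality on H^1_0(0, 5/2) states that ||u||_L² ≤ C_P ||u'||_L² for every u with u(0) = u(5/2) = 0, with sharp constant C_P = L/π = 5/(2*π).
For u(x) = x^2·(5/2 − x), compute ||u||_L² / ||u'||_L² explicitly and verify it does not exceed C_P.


||u||_L² / ||u'||_L² = 5*sqrt(14)/28 < C_P = 5/(2*π).

u(x) = x^2·(5/2 − x), so u'(x) = x*(5 - 3*x).
u(x) = x^2·(5/2 − x) vanishes at x = 0 and x = 5/2, so u ∈ H^1_0(0, 5/2). Differentiate via the product rule and integrate the resulting polynomials term by term.
  ∫_0^5/2 u² dx = ∫_0^5/2 (x^6 - 5*x^5 + 25*x^4/4) dx. Term by term:
    ∫_0^5/2 x^6 dx = 78125/896;  ∫_0^5/2 -5*x^5 dx = -78125/384;  ∫_0^5/2 25*x^4/4 dx = 15625/128.
  Sum: 78125/896 − 78125/384 + 15625/128 = 15625/2688.
  ∫_0^5/2 (u')² dx = ∫_0^5/2 (9*x^4 - 30*x^3 + 25*x^2) dx. Term by term:
    ∫_0^5/2 9*x^4 dx = 5625/32;  ∫_0^5/2 -30*x^3 dx = -9375/32;  ∫_0^5/2 25*x^2 dx = 3125/24.
  Sum: 5625/32 − 9375/32 + 3125/24 = 625/48.
∫_0^5/2 u² dx = 15625/2688, so ||u||_L² = 125*sqrt(42)/336.
∫_0^5/2 (u')² dx = 625/48, so ||u'||_L² = 25*sqrt(3)/12.
Ratio ||u||_L² / ||u'||_L² = 5*sqrt(14)/28.
Sharp Poincaré constant on H^1_0(0, 5/2) is C_P = L/π = 5/(2*π), achieved by sin(2*π/5·x).
A polynomial bump cannot attain the sharp Poincaré constant (only the first sine eigenfunction does), so the ratio is strictly less than C_P, consistent with ||u||_L² ≤ C_P ||u'||_L².


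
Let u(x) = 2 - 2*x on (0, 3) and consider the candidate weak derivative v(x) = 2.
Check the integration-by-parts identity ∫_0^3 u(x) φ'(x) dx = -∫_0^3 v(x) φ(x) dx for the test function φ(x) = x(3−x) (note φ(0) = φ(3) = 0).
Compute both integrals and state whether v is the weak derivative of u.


LHS = 9, RHS = -9. No, v is not the weak derivative of u.

u(x) = 2 - 2*x, classical derivative u'(x) = -2.
φ(x) = x(3−x), so φ'(x) = 3 - 2*x.
Note φ(0) = φ(3) = 0, so the boundary term u·φ vanishes.
LHS = ∫_0^3 u(x) φ'(x) dx = ∫_0^3 (4*x^2 - 10*x + 6) dx. Term by term:
  ∫_0^3 4*x^2 dx = 36;  ∫_0^3 -10*x dx = -45;  ∫_0^3 6 dx = 18.
Sum: 36 − 45 + 18 = 9.
So LHS = 9.
∫_0^3 v(x) φ(x) dx = ∫_0^3 (-2*x^2 + 6*x) dx. Term by term:
  ∫_0^3 -2*x^2 dx = -18;  ∫_0^3 6*x dx = 27.
Sum: -18 + 27 = 9.
So RHS = -∫_0^3 v(x) φ(x) dx = -9.
LHS − RHS = 18 ≠ 0, so the identity fails.
(For a valid weak derivative the identity must hold for EVERY test function, in particular this one. The failure shows v is NOT the weak derivative of u.)
Correct weak derivative would be u'(x) = -2.


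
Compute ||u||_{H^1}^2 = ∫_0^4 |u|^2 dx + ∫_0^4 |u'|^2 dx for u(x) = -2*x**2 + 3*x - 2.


||u||_{H^1}^2 = 2596/5

The H^1 norm (squared) on an interval (0, L) is
  ||u||_{H^1}^2 = ∫_0^L u(x)^2 dx + ∫_0^L u'(x)^2 dx.
Compute u'(x) = 3 - 4*x.
Then u(x)^2 = 4*x**4 - 12*x**3 + 17*x**2 - 12*x + 4 and u'(x)^2 = 16*x**2 - 24*x + 9.
Integrate each monomial from 0 to 4 using ∫_0^4 c·x^n dx = c·4^(n+1)/(n+1):
  ∫_0^4 u(x)^2 dx = ∫_0^4 (4*x^4 - 12*x^3 + 17*x^2 - 12*x + 4) dx. Term by term:
    ∫_0^4 4*x^4 dx = 4096/5;  ∫_0^4 -12*x^3 dx = -768;  ∫_0^4 17*x^2 dx = 1088/3;
    ∫_0^4 -12*x dx = -96;  ∫_0^4 4 dx = 16.
  Sum: 4096/5 − 768 + 1088/3 − 96 + 16 = 5008/15.
  ∫_0^4 u'(x)^2 dx = ∫_0^4 (16*x^2 - 24*x + 9) dx. Term by term:
    ∫_0^4 16*x^2 dx = 1024/3;  ∫_0^4 -24*x dx = -192;  ∫_0^4 9 dx = 36.
  Sum: 1024/3 − 192 + 36 = 556/3.
Adding: ||u||_{H^1}^2 = 5008/15 + 556/3 = 2596/5.


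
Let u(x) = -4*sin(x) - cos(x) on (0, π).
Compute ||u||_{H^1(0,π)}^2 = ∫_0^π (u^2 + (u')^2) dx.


||u||_{H^1(0,π)}^2 = 17*π

u'(x) = sin(x) - 4*cos(x).
Expand u² and (u')² and integrate term by term on (0, π), using: for integers n ≥ 1, ∫_0^π sin²(nx) dx = ∫_0^π cos²(nx) dx = π/2; for n ≠ n', ∫_0^π sin(nx)sin(n'x) dx = ∫_0^π cos(nx)cos(n'x) dx = 0; and by product-to-sum, ∫_0^π sin(nx)cos(n'x) dx = ½∫_0^π [sin((n+n')x) + sin((n−n')x)] dx, which is 0 when n+n' is even and 2n/(n²−n'²) when n+n' is odd (it need not vanish on (0, π)).
  u² squared terms: (-1)²·∫cos(x)² dx = 1·π/2 = π/2;  (-4)²·∫sin(x)² dx = 16·π/2 = 8*π.
  u² cross terms: 2·(-1)·(-4)·∫cos(x)·sin(x) dx = 8·(0) = 0.
  So ∫_0^π u² dx = π/2 + 8*π + 0 = 17*π/2.
  (u')² squared terms: (-4)²·∫cos(x)² dx = 16·π/2 = 8*π;  (1)²·∫sin(x)² dx = 1·π/2 = π/2.
  (u')² cross terms: 2·(-4)·(1)·∫cos(x)·sin(x) dx = -8·(0) = 0.
  So ∫_0^π (u')² dx = 8*π + π/2 + 0 = 17*π/2.
||u||_{H^1}^2 = (17*π/2) + (17*π/2) = 17*π.


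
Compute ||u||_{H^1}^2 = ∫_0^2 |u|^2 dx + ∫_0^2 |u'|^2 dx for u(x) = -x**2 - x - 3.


||u||_{H^1}^2 = 1256/15

The H^1 norm (squared) on an interval (0, L) is
  ||u||_{H^1}^2 = ∫_0^L u(x)^2 dx + ∫_0^L u'(x)^2 dx.
Compute u'(x) = -2*x - 1.
Then u(x)^2 = x**4 + 2*x**3 + 7*x**2 + 6*x + 9 and u'(x)^2 = 4*x**2 + 4*x + 1.
Integrate each monomial from 0 to 2 using ∫_0^2 c·x^n dx = c·2^(n+1)/(n+1):
  ∫_0^2 u(x)^2 dx = ∫_0^2 (x^4 + 2*x^3 + 7*x^2 + 6*x + 9) dx. Term by term:
    ∫_0^2 x^4 dx = 32/5;  ∫_0^2 2*x^3 dx = 8;  ∫_0^2 7*x^2 dx = 56/3;
    ∫_0^2 6*x dx = 12;  ∫_0^2 9 dx = 18.
  Sum: 32/5 + 8 + 56/3 + 12 + 18 = 946/15.
  ∫_0^2 u'(x)^2 dx = ∫_0^2 (4*x^2 + 4*x + 1) dx. Term by term:
    ∫_0^2 4*x^2 dx = 32/3;  ∫_0^2 4*x dx = 8;  ∫_0^2 1 dx = 2.
  Sum: 32/3 + 8 + 2 = 62/3.
Adding: ||u||_{H^1}^2 = 946/15 + 62/3 = 1256/15.


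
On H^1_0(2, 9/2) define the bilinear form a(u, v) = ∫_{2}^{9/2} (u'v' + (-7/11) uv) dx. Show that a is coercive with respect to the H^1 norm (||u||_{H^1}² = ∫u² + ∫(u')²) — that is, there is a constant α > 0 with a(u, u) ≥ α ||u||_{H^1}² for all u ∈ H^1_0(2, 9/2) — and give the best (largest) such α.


α = (-175 + 44*π^2)/(11*(25 + 4*π^2))

Coercivity of a(·,·) on H^1_0(2, 9/2) means a(u, u) ≥ α ||u||_{H^1}² for every u ∈ H^1_0.
The interval has length L = 5/2, and Poincaré/coercivity depend only on L. Here a(u, u) = ∫(u')² + (-7/11)·∫u².
Here c = -7/11 < 0 with |c| < (π/L)² = 4*π^2/25, so coercivity still holds. The condition a(u,u) ≥ α||u||_{H^1}² reads (1−α)∫(u')² ≥ (α−c)∫u². Any admissible α is ≤ 1 (rapidly oscillating u have ∫u²/∫(u')² → 0), and α = 1 would force 0 ≥ (1−c)∫u², impossible since c < 1; so 1−α > 0. By the sharp Poincaré inequality on H^1_0 of an interval of length L, ∫(u')² ≥ (π/L)²∫u² with equality for the first sine mode sin(π(x−x₀)/L) (x₀ the left endpoint), so the inequality holds for all u iff (1−α)(π/L)² ≥ α − c, i.e. α ≤ ((π/L)² + c)/((π/L)² + 1) = (1 + c(L/π)²)/(1 + (L/π)²). (Direct route, valid since c ≤ 0: Poincaré gives c∫u² ≥ c(L/π)²∫(u')², so a(u,u) ≥ (1 + c(L/π)²)∫(u')², while ||u||_{H^1}² ≤ (1 + (L/π)²)∫(u')²; dividing yields the same α.) With (π/L)² = 4*π^2/25 and c = -7/11, the largest admissible constant is α = ((π/L)² + c)/((π/L)² + 1).
Simplifying, α = (-175 + 44*π^2)/(11*(25 + 4*π^2)).


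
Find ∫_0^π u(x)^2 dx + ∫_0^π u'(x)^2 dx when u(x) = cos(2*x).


||u||_{H^1(0,π)}^2 = 5*π/2

u'(x) = -2*sin(2*x).
Expand u² and (u')² and integrate term by term on (0, π), using: for integers n ≥ 1, ∫_0^π sin²(nx) dx = ∫_0^π cos²(nx) dx = π/2; for n ≠ n', ∫_0^π sin(nx)sin(n'x) dx = ∫_0^π cos(nx)cos(n'x) dx = 0; and by product-to-sum, ∫_0^π sin(nx)cos(n'x) dx = ½∫_0^π [sin((n+n')x) + sin((n−n')x)] dx, which is 0 when n+n' is even and 2n/(n²−n'²) when n+n' is odd (it need not vanish on (0, π)).
  u² squared terms: (1)²·∫cos(2x)² dx = 1·π/2 = π/2.
  So ∫_0^π u² dx = π/2.
  (u')² squared terms: (-2)²·∫sin(2x)² dx = 4·π/2 = 2*π.
  So ∫_0^π (u')² dx = 2*π.
||u||_{H^1}^2 = (π/2) + (2*π) = 5*π/2.


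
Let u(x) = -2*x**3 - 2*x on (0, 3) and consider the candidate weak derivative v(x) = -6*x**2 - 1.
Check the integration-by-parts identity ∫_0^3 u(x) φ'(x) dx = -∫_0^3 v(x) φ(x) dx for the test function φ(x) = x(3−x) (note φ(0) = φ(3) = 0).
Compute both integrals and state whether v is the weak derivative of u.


LHS = 819/10, RHS = 387/5. No, v is not the weak derivative of u.

u(x) = -2*x**3 - 2*x, classical derivative u'(x) = -6*x**2 - 2.
φ(x) = x(3−x), so φ'(x) = 3 - 2*x.
Note φ(0) = φ(3) = 0, so the boundary term u·φ vanishes.
LHS = ∫_0^3 u(x) φ'(x) dx = ∫_0^3 (4*x^4 - 6*x^3 + 4*x^2 - 6*x) dx. Term by term:
  ∫_0^3 4*x^4 dx = 972/5;  ∫_0^3 -6*x^3 dx = -243/2;  ∫_0^3 4*x^2 dx = 36;
  ∫_0^3 -6*x dx = -27.
Sum: 972/5 − 243/2 + 36 − 27 = 819/10.
So LHS = 819/10.
∫_0^3 v(x) φ(x) dx = ∫_0^3 (6*x^4 - 18*x^3 + x^2 - 3*x) dx. Term by term:
  ∫_0^3 6*x^4 dx = 1458/5;  ∫_0^3 -18*x^3 dx = -729/2;  ∫_0^3 x^2 dx = 9;
  ∫_0^3 -3*x dx = -27/2.
Sum: 1458/5 − 729/2 + 9 − 27/2 = -387/5.
So RHS = -∫_0^3 v(x) φ(x) dx = 387/5.
LHS − RHS = 9/2 ≠ 0, so the identity fails.
(For a valid weak derivative the identity must hold for EVERY test function, in particular this one. The failure shows v is NOT the weak derivative of u.)
Correct weak derivative would be u'(x) = -6*x**2 - 2.


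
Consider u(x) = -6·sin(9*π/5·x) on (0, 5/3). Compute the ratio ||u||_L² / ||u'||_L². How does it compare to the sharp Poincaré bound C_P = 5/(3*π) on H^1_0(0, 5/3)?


||u||_L² / ||u'||_L² = 5/(9*π) < C_P = 5/(3*π).

u(x) = -6·sin(9*π/5·x), so u'(x) = -54*π*cos(9*π*x/5)/5.
Writing u(x) = A·sin(kπx/L) with A = -6 and k = 3, use ∫_0^L sin²(kπx/L) dx = L/2 and ∫_0^L cos²(kπx/L) dx = L/2.
u² = 36·sin²(9*π/5·x) and (u')² = 2916*π^2/25·cos²(9*π/5·x), and each of sin², cos² integrates to L/2 = 5/6 over (0, 5/3).
∫_0^5/3 u² dx = 30, so ||u||_L² = sqrt(30).
∫_0^5/3 (u')² dx = 486*π^2/5, so ||u'||_L² = 9*sqrt(30)*π/5.
Ratio ||u||_L² / ||u'||_L² = 5/(9*π).
Sharp Poincaré constant on H^1_0(0, 5/3) is C_P = L/π = 5/(3*π), achieved by sin(3*π/5·x).
This is the k = 3 harmonic; the ratio L/(kπ) is strictly less than C_P = L/π, consistent with the sharp inequality ||u||_L² ≤ C_P ||u'||_L².


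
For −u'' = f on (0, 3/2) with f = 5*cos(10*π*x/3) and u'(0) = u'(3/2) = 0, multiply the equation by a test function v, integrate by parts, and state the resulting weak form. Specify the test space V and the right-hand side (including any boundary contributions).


V = H^1(0, 3/2) (no boundary constraint on v; u is determined up to an additive constant); weak form: ∫_0^3/2 u'v' dx = ∫_0^3/2 (5*cos(10*π*x/3)) v dx for all v ∈ V.

Multiply both sides by a test function v and integrate from 0 to 3/2:
  ∫_0^3/2 −u''(x) v(x) dx = ∫_0^3/2 f(x) v(x) dx.
Integrate the LHS by parts once:
  ∫_0^3/2 −u'' v dx = −[u'(x) v(x)]_0^3/2 + ∫_0^3/2 u'(x) v'(x) dx.
Thus ∫_0^3/2 u'(x) v'(x) dx = ∫_0^3/2 f(x) v(x) dx + [u'(x) v(x)]_0^3/2.
Choose V so that boundary terms are either known or forced to vanish.
u has homogeneous Neumann: u'(0) = u'(3/2) = 0. So [u' v]_0^3/2 = 0·v(3/2) − 0·v(0) = 0 for any v; take V = H^1(0, 3/2).
Weak formulation: find u (satisfying any essential BC) such that ∫_0^3/2 u'(x) v'(x) dx = ∫_0^3/2 f v dx for all v ∈ V (homogeneous Neumann, so boundary terms vanish).
Substituting f(x) = 5*cos(10*π*x/3), the right-hand side is ∫_0^3/2 (5*cos(10*π*x/3)) v dx.
Compatibility check (pure Neumann): taking v ≡ 1 ∈ V gives 0 = ∫_0^3/2 f dx + (0) − (0), i.e. ∫_0^3/2 f dx must equal u'(0) − u'(3/2) = 0. Indeed ∫_0^3/2 (5*cos(10*π*x/3)) dx = 0, so the data are compatible. The solution is then unique only up to an additive constant (fix it e.g. by requiring ∫_0^3/2 u dx = 0).


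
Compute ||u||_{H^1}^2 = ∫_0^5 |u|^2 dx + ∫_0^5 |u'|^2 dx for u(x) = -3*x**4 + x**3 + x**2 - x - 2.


||u||_{H^1}^2 = 84891325/28

The H^1 norm (squared) on an interval (0, L) is
  ||u||_{H^1}^2 = ∫_0^L u(x)^2 dx + ∫_0^L u'(x)^2 dx.
Compute u'(x) = -12*x**3 + 3*x**2 + 2*x - 1.
Then u(x)^2 = 9*x**8 - 6*x**7 - 5*x**6 + 8*x**5 + 11*x**4 - 6*x**3 - 3*x**2 + 4*x + 4 and u'(x)^2 = 144*x**6 - 72*x**5 - 39*x**4 + 36*x**3 - 2*x**2 - 4*x + 1.
Integrate each monomial from 0 to 5 using ∫_0^5 c·x^n dx = c·5^(n+1)/(n+1):
  ∫_0^5 u(x)^2 dx = ∫_0^5 (9*x^8 - 6*x^7 - 5*x^6 + 8*x^5 + 11*x^4 - 6*x^3 - 3*x^2 + 4*x + 4) dx. Term by term:
    ∫_0^5 9*x^8 dx = 1953125;  ∫_0^5 -6*x^7 dx = -1171875/4;  ∫_0^5 -5*x^6 dx = -390625/7;
    ∫_0^5 8*x^5 dx = 62500/3;  ∫_0^5 11*x^4 dx = 6875;  ∫_0^5 -6*x^3 dx = -1875/2;
    ∫_0^5 -3*x^2 dx = -125;  ∫_0^5 4*x dx = 50;  ∫_0^5 4 dx = 20.
  Sum: 1953125 − 1171875/4 − 390625/7 + 62500/3 + 6875 − 1875/2 − 125 + 50 + 20 = 137009755/84.
  ∫_0^5 u'(x)^2 dx = ∫_0^5 (144*x^6 - 72*x^5 - 39*x^4 + 36*x^3 - 2*x^2 - 4*x + 1) dx. Term by term:
    ∫_0^5 144*x^6 dx = 11250000/7;  ∫_0^5 -72*x^5 dx = -187500;  ∫_0^5 -39*x^4 dx = -24375;
    ∫_0^5 36*x^3 dx = 5625;  ∫_0^5 -2*x^2 dx = -250/3;  ∫_0^5 -4*x dx = -50;
    ∫_0^5 1 dx = 5.
  Sum: 11250000/7 − 187500 − 24375 + 5625 − 250/3 − 50 + 5 = 29416055/21.
Adding: ||u||_{H^1}^2 = 137009755/84 + 29416055/21 = 84891325/28.


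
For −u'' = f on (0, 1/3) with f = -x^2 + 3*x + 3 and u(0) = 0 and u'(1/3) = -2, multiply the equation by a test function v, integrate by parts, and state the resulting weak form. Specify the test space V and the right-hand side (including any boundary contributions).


V = {v ∈ H^1(0, 1/3) : v(0) = 0} (test functions vanish at x = 0 where u is specified); weak form: ∫_0^1/3 u'v' dx = ∫_0^1/3 (-x^2 + 3*x + 3) v dx − 2·v(1/3) for all v ∈ V.

Multiply both sides by a test function v and integrate from 0 to 1/3:
  ∫_0^1/3 −u''(x) v(x) dx = ∫_0^1/3 f(x) v(x) dx.
Integrate the LHS by parts once:
  ∫_0^1/3 −u'' v dx = −[u'(x) v(x)]_0^1/3 + ∫_0^1/3 u'(x) v'(x) dx.
Thus ∫_0^1/3 u'(x) v'(x) dx = ∫_0^1/3 f(x) v(x) dx + [u'(x) v(x)]_0^1/3.
Choose V so that boundary terms are either known or forced to vanish.
Mixed BC: u(0) = 0 (Dirichlet) and u'(1/3) = -2 (Neumann). Define V = {v ∈ H^1(0, 1/3) : v(0) = 0}. Then [u' v]_0^1/3 = u'(1/3)·v(1/3) − u'(0)·0 = − 2·v(1/3).
Weak formulation: find u (satisfying any essential BC) such that ∫_0^1/3 u'(x) v'(x) dx = ∫_0^1/3 f v dx − 2·v(1/3) for all v ∈ V (Dirichlet at 0 absorbed into V; Neumann datum at x = 1/3 contributes the boundary term).
Substituting f(x) = -x^2 + 3*x + 3, the right-hand side is ∫_0^1/3 (-x^2 + 3*x + 3) v dx − 2·v(1/3).


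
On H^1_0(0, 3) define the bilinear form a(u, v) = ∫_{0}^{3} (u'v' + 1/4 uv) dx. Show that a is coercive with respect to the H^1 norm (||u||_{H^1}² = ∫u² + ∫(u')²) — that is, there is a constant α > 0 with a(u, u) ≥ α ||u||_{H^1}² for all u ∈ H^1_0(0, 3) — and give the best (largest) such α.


α = (9/4 + π^2)/(9 + π^2)

Coercivity of a(·,·) on H^1_0(0, 3) means a(u, u) ≥ α ||u||_{H^1}² for every u ∈ H^1_0.
The interval has length L = 3, and Poincaré/coercivity depend only on L. Here a(u, u) = ∫(u')² + (1/4)·∫u².
Here 0 < c = 1/4 < 1. The condition a(u,u) ≥ α||u||_{H^1}² reads (1−α)∫(u')² ≥ (α−c)∫u². Any admissible α is ≤ 1 (rapidly oscillating u have ∫u²/∫(u')² → 0), and α = 1 would force 0 ≥ (1−c)∫u², impossible since c < 1; so 1−α > 0. By the sharp Poincaré inequality on H^1_0 of an interval of length L, ∫(u')² ≥ (π/L)²∫u² with equality for the first sine mode sin(π(x−x₀)/L) (x₀ the left endpoint), so the inequality holds for all u iff (1−α)(π/L)² ≥ α − c, i.e. α ≤ ((π/L)² + c)/((π/L)² + 1) = (1 + c(L/π)²)/(1 + (L/π)²). With (π/L)² = π^2/9 and c = 1/4, the largest admissible constant is α = ((π/L)² + c)/((π/L)² + 1).
Simplifying, α = (9/4 + π^2)/(9 + π^2).


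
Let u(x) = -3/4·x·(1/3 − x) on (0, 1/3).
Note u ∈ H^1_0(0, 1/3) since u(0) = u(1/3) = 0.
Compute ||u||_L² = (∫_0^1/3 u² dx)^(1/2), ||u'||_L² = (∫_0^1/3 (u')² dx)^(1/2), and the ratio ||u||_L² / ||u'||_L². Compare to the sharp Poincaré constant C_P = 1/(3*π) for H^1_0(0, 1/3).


||u||_L² / ||u'||_L² = sqrt(10)/30 < C_P = 1/(3*π).

u(x) = -3/4·x·(1/3 − x), so u'(x) = 3*x/2 - 1/4.
u(x) = -3/4·x·(1/3 − x) vanishes at x = 0 and x = 1/3, so u ∈ H^1_0(0, 1/3). Differentiate via the product rule and integrate the resulting polynomials term by term.
  ∫_0^1/3 u² dx = ∫_0^1/3 (9*x^4/16 - 3*x^3/8 + x^2/16) dx. Term by term:
    ∫_0^1/3 9*x^4/16 dx = 1/2160;  ∫_0^1/3 -3*x^3/8 dx = -1/864;  ∫_0^1/3 x^2/16 dx = 1/1296.
  Sum: 1/2160 − 1/864 + 1/1296 = 1/12960.
  ∫_0^1/3 (u')² dx = ∫_0^1/3 (9*x^2/4 - 3*x/4 + 1/16) dx. Term by term:
    ∫_0^1/3 9*x^2/4 dx = 1/36;  ∫_0^1/3 -3*x/4 dx = -1/24;  ∫_0^1/3 1/16 dx = 1/48.
  Sum: 1/36 − 1/24 + 1/48 = 1/144.
∫_0^1/3 u² dx = 1/12960, so ||u||_L² = sqrt(10)/360.
∫_0^1/3 (u')² dx = 1/144, so ||u'||_L² = 1/12.
Ratio ||u||_L² / ||u'||_L² = sqrt(10)/30.
Sharp Poincaré constant on H^1_0(0, 1/3) is C_P = L/π = 1/(3*π), achieved by sin(3*π·x).
A polynomial bump cannot attain the sharp Poincaré constant (only the first sine eigenfunction does), so the ratio is strictly less than C_P, consistent with ||u||_L² ≤ C_P ||u'||_L².


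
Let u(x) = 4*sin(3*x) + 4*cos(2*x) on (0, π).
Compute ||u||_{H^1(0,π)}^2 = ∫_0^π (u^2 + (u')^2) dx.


||u||_{H^1(0,π)}^2 = 192 + 120*π

u'(x) = -8*sin(2*x) + 12*cos(3*x).
Expand u² and (u')² and integrate term by term on (0, π), using: for integers n ≥ 1, ∫_0^π sin²(nx) dx = ∫_0^π cos²(nx) dx = π/2; for n ≠ n', ∫_0^π sin(nx)sin(n'x) dx = ∫_0^π cos(nx)cos(n'x) dx = 0; and by product-to-sum, ∫_0^π sin(nx)cos(n'x) dx = ½∫_0^π [sin((n+n')x) + sin((n−n')x)] dx, which is 0 when n+n' is even and 2n/(n²−n'²) when n+n' is odd (it need not vanish on (0, π)).
  u² squared terms: (4)²·∫cos(2x)² dx = 16·π/2 = 8*π;  (4)²·∫sin(3x)² dx = 16·π/2 = 8*π.
  u² cross terms: 2·(4)·(4)·∫cos(2x)·sin(3x) dx = 32·(6/5) = 192/5.
  So ∫_0^π u² dx = 8*π + 8*π + 192/5 = 192/5 + 16*π.
  (u')² squared terms: (-8)²·∫sin(2x)² dx = 64·π/2 = 32*π;  (12)²·∫cos(3x)² dx = 144·π/2 = 72*π.
  (u')² cross terms: 2·(-8)·(12)·∫sin(2x)·cos(3x) dx = -192·(-4/5) = 768/5.
  So ∫_0^π (u')² dx = 32*π + 72*π + 768/5 = 768/5 + 104*π.
||u||_{H^1}^2 = (192/5 + 16*π) + (768/5 + 104*π) = 192 + 120*π.


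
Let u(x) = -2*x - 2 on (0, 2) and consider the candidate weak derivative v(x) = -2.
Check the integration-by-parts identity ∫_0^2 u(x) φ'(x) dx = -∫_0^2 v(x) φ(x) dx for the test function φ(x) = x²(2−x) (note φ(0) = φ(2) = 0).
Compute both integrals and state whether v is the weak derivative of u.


LHS = 8/3, RHS = 8/3. Yes, v = u' weakly.

u(x) = -2*x - 2, classical derivative u'(x) = -2.
φ(x) = x²(2−x), so φ'(x) = x*(4 - 3*x).
Note φ(0) = φ(2) = 0, so the boundary term u·φ vanishes.
LHS = ∫_0^2 u(x) φ'(x) dx = ∫_0^2 (6*x^3 - 2*x^2 - 8*x) dx. Term by term:
  ∫_0^2 6*x^3 dx = 24;  ∫_0^2 -2*x^2 dx = -16/3;  ∫_0^2 -8*x dx = -16.
Sum: 24 − 16/3 − 16 = 8/3.
So LHS = 8/3.
∫_0^2 v(x) φ(x) dx = ∫_0^2 (2*x^3 - 4*x^2) dx. Term by term:
  ∫_0^2 2*x^3 dx = 8;  ∫_0^2 -4*x^2 dx = -32/3.
Sum: 8 − 32/3 = -8/3.
So RHS = -∫_0^2 v(x) φ(x) dx = 8/3.
LHS = RHS, so the identity holds for this test φ.
Moreover u is smooth here and v(x) = u'(x) = -2 pointwise, so the identity holds for every test function. Hence v is the weak derivative of u.


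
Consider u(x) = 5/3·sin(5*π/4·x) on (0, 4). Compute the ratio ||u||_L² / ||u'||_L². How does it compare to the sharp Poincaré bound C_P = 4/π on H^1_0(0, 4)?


||u||_L² / ||u'||_L² = 4/(5*π) < C_P = 4/π.

u(x) = 5/3·sin(5*π/4·x), so u'(x) = 25*π*cos(5*π*x/4)/12.
Writing u(x) = A·sin(kπx/L) with A = 5/3 and k = 5, use ∫_0^L sin²(kπx/L) dx = L/2 and ∫_0^L cos²(kπx/L) dx = L/2.
u² = 25/9·sin²(5*π/4·x) and (u')² = 625*π^2/144·cos²(5*π/4·x), and each of sin², cos² integrates to L/2 = 2 over (0, 4).
∫_0^4 u² dx = 50/9, so ||u||_L² = 5*sqrt(2)/3.
∫_0^4 (u')² dx = 625*π^2/72, so ||u'||_L² = 25*sqrt(2)*π/12.
Ratio ||u||_L² / ||u'||_L² = 4/(5*π).
Sharp Poincaré constant on H^1_0(0, 4) is C_P = L/π = 4/π, achieved by sin(π/4·x).
This is the k = 5 harmonic; the ratio L/(kπ) is strictly less than C_P = L/π, consistent with the sharp inequality ||u||_L² ≤ C_P ||u'||_L².


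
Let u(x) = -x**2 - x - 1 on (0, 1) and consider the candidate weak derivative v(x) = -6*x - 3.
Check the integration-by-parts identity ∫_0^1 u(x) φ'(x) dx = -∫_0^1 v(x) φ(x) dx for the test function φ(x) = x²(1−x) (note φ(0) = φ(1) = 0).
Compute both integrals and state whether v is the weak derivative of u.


LHS = 11/60, RHS = 11/20. No, v is not the weak derivative of u.

u(x) = -x**2 - x - 1, classical derivative u'(x) = -2*x - 1.
φ(x) = x²(1−x), so φ'(x) = x*(2 - 3*x).
Note φ(0) = φ(1) = 0, so the boundary term u·φ vanishes.
LHS = ∫_0^1 u(x) φ'(x) dx = ∫_0^1 (3*x^4 + x^3 + x^2 - 2*x) dx. Term by term:
  ∫_0^1 3*x^4 dx = 3/5;  ∫_0^1 x^3 dx = 1/4;  ∫_0^1 x^2 dx = 1/3;
  ∫_0^1 -2*x dx = -1.
Sum: 3/5 + 1/4 + 1/3 − 1 = 11/60.
So LHS = 11/60.
∫_0^1 v(x) φ(x) dx = ∫_0^1 (6*x^4 - 3*x^3 - 3*x^2) dx. Term by term:
  ∫_0^1 6*x^4 dx = 6/5;  ∫_0^1 -3*x^3 dx = -3/4;  ∫_0^1 -3*x^2 dx = -1.
Sum: 6/5 − 3/4 − 1 = -11/20.
So RHS = -∫_0^1 v(x) φ(x) dx = 11/20.
LHS − RHS = -11/30 ≠ 0, so the identity fails.
(For a valid weak derivative the identity must hold for EVERY test function, in particular this one. The failure shows v is NOT the weak derivative of u.)
Correct weak derivative would be u'(x) = -2*x - 1.


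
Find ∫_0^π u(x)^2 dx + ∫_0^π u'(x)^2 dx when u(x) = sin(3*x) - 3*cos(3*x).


||u||_{H^1(0,π)}^2 = 50*π

u'(x) = 9*sin(3*x) + 3*cos(3*x).
Expand u² and (u')² and integrate term by term on (0, π), using: for integers n ≥ 1, ∫_0^π sin²(nx) dx = ∫_0^π cos²(nx) dx = π/2; for n ≠ n', ∫_0^π sin(nx)sin(n'x) dx = ∫_0^π cos(nx)cos(n'x) dx = 0; and by product-to-sum, ∫_0^π sin(nx)cos(n'x) dx = ½∫_0^π [sin((n+n')x) + sin((n−n')x)] dx, which is 0 when n+n' is even and 2n/(n²−n'²) when n+n' is odd (it need not vanish on (0, π)).
  u² squared terms: (-3)²·∫cos(3x)² dx = 9·π/2 = 9*π/2;  (1)²·∫sin(3x)² dx = 1·π/2 = π/2.
  u² cross terms: 2·(-3)·(1)·∫cos(3x)·sin(3x) dx = -6·(0) = 0.
  So ∫_0^π u² dx = 9*π/2 + π/2 + 0 = 5*π.
  (u')² squared terms: (3)²·∫cos(3x)² dx = 9·π/2 = 9*π/2;  (9)²·∫sin(3x)² dx = 81·π/2 = 81*π/2.
  (u')² cross terms: 2·(3)·(9)·∫cos(3x)·sin(3x) dx = 54·(0) = 0.
  So ∫_0^π (u')² dx = 9*π/2 + 81*π/2 + 0 = 45*π.
||u||_{H^1}^2 = (5*π) + (45*π) = 50*π.


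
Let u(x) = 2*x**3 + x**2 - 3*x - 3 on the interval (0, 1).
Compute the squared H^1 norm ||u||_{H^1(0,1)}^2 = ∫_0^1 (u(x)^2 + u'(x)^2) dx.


||u||_{H^1}^2 = 267/14

The H^1 norm (squared) on an interval (0, L) is
  ||u||_{H^1}^2 = ∫_0^L u(x)^2 dx + ∫_0^L u'(x)^2 dx.
Compute u'(x) = 6*x**2 + 2*x - 3.
Then u(x)^2 = 4*x**6 + 4*x**5 - 11*x**4 - 18*x**3 + 3*x**2 + 18*x + 9 and u'(x)^2 = 36*x**4 + 24*x**3 - 32*x**2 - 12*x + 9.
Integrate each monomial from 0 to 1 using ∫_0^1 c·x^n dx = c·1^(n+1)/(n+1):
  ∫_0^1 u(x)^2 dx = ∫_0^1 (4*x^6 + 4*x^5 - 11*x^4 - 18*x^3 + 3*x^2 + 18*x + 9) dx. Term by term:
    ∫_0^1 4*x^6 dx = 4/7;  ∫_0^1 4*x^5 dx = 2/3;  ∫_0^1 -11*x^4 dx = -11/5;
    ∫_0^1 -18*x^3 dx = -9/2;  ∫_0^1 3*x^2 dx = 1;  ∫_0^1 18*x dx = 9;
    ∫_0^1 9 dx = 9.
  Sum: 4/7 + 2/3 − 11/5 − 9/2 + 1 + 9 + 9 = 2843/210.
  ∫_0^1 u'(x)^2 dx = ∫_0^1 (36*x^4 + 24*x^3 - 32*x^2 - 12*x + 9) dx. Term by term:
    ∫_0^1 36*x^4 dx = 36/5;  ∫_0^1 24*x^3 dx = 6;  ∫_0^1 -32*x^2 dx = -32/3;
    ∫_0^1 -12*x dx = -6;  ∫_0^1 9 dx = 9.
  Sum: 36/5 + 6 − 32/3 − 6 + 9 = 83/15.
Adding: ||u||_{H^1}^2 = 2843/210 + 83/15 = 267/14.


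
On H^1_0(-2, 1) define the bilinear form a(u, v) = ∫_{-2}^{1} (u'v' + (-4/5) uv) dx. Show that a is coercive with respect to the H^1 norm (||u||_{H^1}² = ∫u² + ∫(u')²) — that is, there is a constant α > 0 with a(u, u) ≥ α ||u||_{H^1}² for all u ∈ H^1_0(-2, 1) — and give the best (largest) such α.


α = (-36/5 + π^2)/(9 + π^2)

Coercivity of a(·,·) on H^1_0(-2, 1) means a(u, u) ≥ α ||u||_{H^1}² for every u ∈ H^1_0.
The interval has length L = 3, and Poincaré/coercivity depend only on L. Here a(u, u) = ∫(u')² + (-4/5)·∫u².
Here c = -4/5 < 0 with |c| < (π/L)² = π^2/9, so coercivity still holds. The condition a(u,u) ≥ α||u||_{H^1}² reads (1−α)∫(u')² ≥ (α−c)∫u². Any admissible α is ≤ 1 (rapidly oscillating u have ∫u²/∫(u')² → 0), and α = 1 would force 0 ≥ (1−c)∫u², impossible since c < 1; so 1−α > 0. By the sharp Poincaré inequality on H^1_0 of an interval of length L, ∫(u')² ≥ (π/L)²∫u² with equality for the first sine mode sin(π(x−x₀)/L) (x₀ the left endpoint), so the inequality holds for all u iff (1−α)(π/L)² ≥ α − c, i.e. α ≤ ((π/L)² + c)/((π/L)² + 1) = (1 + c(L/π)²)/(1 + (L/π)²). (Direct route, valid since c ≤ 0: Poincaré gives c∫u² ≥ c(L/π)²∫(u')², so a(u,u) ≥ (1 + c(L/π)²)∫(u')², while ||u||_{H^1}² ≤ (1 + (L/π)²)∫(u')²; dividing yields the same α.) With (π/L)² = π^2/9 and c = -4/5, the largest admissible constant is α = ((π/L)² + c)/((π/L)² + 1).
Simplifying, α = (-36/5 + π^2)/(9 + π^2).
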